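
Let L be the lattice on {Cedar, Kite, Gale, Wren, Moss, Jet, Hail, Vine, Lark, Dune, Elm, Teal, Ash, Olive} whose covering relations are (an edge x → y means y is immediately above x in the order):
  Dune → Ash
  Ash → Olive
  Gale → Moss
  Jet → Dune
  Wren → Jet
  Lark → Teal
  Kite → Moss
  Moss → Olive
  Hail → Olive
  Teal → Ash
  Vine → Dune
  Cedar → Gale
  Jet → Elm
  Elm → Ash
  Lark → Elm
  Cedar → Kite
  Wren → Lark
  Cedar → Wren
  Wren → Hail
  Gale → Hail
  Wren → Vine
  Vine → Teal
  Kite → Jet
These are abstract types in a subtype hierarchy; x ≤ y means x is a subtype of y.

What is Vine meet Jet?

Wren

Common lower bounds of {Vine, Jet}: Cedar, Wren.
The greatest among these is Wren.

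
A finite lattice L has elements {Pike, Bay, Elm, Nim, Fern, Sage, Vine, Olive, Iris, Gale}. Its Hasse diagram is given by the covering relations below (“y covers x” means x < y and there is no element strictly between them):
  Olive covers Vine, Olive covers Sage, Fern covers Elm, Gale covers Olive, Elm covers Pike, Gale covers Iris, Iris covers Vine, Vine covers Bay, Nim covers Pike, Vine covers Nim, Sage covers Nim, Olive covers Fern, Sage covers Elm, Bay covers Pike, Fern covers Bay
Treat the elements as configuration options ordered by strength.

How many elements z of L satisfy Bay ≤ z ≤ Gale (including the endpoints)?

The interval [Bay, Gale] = {Bay, Fern, Gale, Iris, Olive, Vine}, which has 6 elements.

6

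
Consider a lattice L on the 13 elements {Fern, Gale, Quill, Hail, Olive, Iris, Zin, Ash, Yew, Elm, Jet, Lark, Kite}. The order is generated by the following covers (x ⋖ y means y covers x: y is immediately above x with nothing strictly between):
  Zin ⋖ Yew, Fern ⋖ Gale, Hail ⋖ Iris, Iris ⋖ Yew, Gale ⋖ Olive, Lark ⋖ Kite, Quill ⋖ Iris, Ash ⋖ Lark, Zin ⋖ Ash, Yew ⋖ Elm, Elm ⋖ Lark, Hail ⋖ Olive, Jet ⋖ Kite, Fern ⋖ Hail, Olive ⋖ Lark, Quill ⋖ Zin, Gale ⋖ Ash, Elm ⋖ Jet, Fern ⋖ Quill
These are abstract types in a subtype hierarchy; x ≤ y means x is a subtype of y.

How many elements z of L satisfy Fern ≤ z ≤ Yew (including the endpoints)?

6

The interval [Fern, Yew] = {Fern, Hail, Iris, Quill, Yew, Zin}, which has 6 elements.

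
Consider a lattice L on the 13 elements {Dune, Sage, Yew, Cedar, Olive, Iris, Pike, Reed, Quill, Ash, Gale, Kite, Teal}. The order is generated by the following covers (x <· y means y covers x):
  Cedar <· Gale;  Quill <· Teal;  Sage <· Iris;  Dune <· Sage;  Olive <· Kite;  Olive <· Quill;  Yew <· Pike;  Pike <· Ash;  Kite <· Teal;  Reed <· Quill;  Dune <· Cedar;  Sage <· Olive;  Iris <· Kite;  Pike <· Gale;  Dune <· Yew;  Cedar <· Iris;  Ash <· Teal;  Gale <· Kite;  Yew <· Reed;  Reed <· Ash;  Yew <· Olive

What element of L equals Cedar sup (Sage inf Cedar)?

Sage ∧ Cedar = Dune
Cedar ∨ Dune = Cedar

Cedar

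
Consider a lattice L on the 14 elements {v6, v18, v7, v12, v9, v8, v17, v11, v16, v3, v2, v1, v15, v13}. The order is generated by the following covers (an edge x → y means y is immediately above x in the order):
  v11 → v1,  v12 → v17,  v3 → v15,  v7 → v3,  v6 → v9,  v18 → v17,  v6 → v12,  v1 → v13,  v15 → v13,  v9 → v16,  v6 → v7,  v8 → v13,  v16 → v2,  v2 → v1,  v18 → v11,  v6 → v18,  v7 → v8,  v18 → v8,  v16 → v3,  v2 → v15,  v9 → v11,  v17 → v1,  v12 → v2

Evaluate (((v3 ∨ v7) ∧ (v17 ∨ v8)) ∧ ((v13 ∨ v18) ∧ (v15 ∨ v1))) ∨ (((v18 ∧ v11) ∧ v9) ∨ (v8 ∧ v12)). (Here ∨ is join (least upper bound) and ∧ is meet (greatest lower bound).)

v3

v3 ∨ v7 = v3
v17 ∨ v8 = v13
v3 ∧ v13 = v3
v13 ∨ v18 = v13
v15 ∨ v1 = v13
v13 ∧ v13 = v13
v3 ∧ v13 = v3
v18 ∧ v11 = v18
v18 ∧ v9 = v6
v8 ∧ v12 = v6
v6 ∨ v6 = v6
v3 ∨ v6 = v3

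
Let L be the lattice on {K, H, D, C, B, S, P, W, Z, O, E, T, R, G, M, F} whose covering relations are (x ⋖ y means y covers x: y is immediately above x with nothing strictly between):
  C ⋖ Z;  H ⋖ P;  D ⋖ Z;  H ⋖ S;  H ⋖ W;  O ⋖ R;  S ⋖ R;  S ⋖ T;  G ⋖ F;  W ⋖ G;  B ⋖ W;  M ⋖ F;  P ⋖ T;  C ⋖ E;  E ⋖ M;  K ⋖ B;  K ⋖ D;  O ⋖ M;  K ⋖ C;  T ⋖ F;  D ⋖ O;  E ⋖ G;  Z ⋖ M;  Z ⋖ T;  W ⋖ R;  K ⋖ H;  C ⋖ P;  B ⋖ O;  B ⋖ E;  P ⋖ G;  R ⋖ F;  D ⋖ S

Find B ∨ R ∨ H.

R

Common upper bounds of {B, R, H}: F, R.
The least among these is R.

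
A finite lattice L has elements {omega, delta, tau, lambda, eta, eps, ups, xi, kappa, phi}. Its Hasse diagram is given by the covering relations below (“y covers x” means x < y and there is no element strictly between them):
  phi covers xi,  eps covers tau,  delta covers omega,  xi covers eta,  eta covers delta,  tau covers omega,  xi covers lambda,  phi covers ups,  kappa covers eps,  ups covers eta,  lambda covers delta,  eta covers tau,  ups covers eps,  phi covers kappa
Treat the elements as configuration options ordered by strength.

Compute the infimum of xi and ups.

Common lower bounds of {xi, ups}: delta, eta, omega, tau.
The greatest among these is eta.

eta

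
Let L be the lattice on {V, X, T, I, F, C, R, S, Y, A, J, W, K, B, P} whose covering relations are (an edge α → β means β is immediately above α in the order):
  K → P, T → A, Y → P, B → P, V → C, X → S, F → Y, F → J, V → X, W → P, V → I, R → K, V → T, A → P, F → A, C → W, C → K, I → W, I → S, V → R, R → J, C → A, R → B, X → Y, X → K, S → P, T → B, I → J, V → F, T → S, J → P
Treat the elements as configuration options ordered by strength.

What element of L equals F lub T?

F ∨ T = A

A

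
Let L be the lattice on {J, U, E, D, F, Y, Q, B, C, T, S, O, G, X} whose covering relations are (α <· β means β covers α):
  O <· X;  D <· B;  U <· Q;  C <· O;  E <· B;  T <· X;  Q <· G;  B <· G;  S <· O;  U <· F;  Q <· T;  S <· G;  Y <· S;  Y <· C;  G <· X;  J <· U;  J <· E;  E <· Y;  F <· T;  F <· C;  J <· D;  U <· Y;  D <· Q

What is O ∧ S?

S

Common lower bounds of {O, S}: E, J, S, U, Y.
The greatest among these is S.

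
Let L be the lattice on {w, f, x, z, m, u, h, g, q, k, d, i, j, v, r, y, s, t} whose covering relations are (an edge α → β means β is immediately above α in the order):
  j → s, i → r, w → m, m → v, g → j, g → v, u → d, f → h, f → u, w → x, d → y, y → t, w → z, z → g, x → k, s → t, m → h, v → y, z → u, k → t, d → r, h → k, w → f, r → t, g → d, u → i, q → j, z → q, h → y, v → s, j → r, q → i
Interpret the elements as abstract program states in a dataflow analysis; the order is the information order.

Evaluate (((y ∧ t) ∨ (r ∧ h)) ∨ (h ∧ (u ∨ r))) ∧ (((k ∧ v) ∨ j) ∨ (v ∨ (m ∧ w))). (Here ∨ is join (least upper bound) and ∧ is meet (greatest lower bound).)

v

y ∧ t = y
r ∧ h = f
y ∨ f = y
u ∨ r = r
h ∧ r = f
y ∨ f = y
k ∧ v = m
m ∨ j = s
m ∧ w = w
v ∨ w = v
s ∨ v = s
y ∧ s = v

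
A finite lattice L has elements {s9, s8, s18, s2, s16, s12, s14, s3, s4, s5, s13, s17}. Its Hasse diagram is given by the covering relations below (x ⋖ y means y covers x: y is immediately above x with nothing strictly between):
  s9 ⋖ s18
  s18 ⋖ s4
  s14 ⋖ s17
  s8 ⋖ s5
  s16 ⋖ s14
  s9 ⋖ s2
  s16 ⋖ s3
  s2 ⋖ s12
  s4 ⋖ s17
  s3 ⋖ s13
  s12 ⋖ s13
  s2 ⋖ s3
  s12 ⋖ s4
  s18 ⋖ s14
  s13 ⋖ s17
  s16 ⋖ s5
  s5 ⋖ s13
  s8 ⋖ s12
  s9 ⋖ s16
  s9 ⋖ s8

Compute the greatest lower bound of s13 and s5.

Common lower bounds of {s13, s5}: s16, s5, s8, s9.
The greatest among these is s5.

s5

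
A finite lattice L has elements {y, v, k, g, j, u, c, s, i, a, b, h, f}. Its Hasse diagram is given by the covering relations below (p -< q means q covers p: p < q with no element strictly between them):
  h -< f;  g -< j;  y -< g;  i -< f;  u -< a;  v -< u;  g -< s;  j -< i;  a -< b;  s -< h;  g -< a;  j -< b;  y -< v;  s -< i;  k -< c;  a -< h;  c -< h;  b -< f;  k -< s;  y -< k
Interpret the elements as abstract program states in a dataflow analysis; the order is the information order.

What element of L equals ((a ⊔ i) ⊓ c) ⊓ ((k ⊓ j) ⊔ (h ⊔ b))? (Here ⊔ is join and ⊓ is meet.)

a ∨ i = f
f ∧ c = c
k ∧ j = y
h ∨ b = f
y ∨ f = f
c ∧ f = c

c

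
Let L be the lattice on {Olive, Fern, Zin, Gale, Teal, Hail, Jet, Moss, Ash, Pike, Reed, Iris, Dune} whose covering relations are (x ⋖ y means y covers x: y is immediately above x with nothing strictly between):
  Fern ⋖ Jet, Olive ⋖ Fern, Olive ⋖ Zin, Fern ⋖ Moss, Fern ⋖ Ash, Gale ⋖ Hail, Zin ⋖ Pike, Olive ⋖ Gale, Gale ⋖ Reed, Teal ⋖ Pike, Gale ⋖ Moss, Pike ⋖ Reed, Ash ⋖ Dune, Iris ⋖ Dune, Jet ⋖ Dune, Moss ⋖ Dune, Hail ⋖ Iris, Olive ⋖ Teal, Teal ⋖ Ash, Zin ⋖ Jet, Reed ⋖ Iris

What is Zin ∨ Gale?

Reed

Common upper bounds of {Zin, Gale}: Dune, Iris, Reed.
The least among these is Reed.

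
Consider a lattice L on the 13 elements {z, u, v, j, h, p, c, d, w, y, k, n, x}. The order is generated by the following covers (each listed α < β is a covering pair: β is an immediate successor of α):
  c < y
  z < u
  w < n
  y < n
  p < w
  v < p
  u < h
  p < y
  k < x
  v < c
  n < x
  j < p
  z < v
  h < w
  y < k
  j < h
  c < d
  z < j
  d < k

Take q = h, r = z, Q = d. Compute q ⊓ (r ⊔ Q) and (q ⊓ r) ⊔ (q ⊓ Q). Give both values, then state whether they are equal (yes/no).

z; z; yes

r ⊔ Q = d, so q ⊓ (r ⊔ Q) = h ⊓ d = z.
q ⊓ r = z and q ⊓ Q = z, so (q ⊓ r) ⊔ (q ⊓ Q) = z ⊔ z = z.
Equal: yes.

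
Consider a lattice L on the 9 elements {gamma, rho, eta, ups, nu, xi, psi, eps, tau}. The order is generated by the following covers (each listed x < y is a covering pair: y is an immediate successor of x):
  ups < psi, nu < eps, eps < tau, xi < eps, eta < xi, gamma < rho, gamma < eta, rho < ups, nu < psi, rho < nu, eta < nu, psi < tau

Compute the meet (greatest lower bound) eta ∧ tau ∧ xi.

eta

Common lower bounds of {eta, tau, xi}: eta, gamma.
The greatest among these is eta.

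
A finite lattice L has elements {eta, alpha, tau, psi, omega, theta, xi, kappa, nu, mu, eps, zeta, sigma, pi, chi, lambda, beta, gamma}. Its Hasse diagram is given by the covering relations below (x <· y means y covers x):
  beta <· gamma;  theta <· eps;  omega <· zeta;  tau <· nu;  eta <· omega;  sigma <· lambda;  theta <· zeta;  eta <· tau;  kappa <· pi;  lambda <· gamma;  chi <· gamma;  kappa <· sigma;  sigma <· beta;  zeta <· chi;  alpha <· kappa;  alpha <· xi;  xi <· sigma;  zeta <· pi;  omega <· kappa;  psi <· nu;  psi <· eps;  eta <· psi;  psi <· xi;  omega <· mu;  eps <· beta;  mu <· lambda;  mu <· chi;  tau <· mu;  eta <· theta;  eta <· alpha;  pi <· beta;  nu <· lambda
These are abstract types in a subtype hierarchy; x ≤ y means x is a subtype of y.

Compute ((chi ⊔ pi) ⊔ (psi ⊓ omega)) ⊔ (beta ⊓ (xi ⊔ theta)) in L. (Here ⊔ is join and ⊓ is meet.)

gamma

chi ∨ pi = gamma
psi ∧ omega = eta
gamma ∨ eta = gamma
xi ∨ theta = beta
beta ∧ beta = beta
gamma ∨ beta = gamma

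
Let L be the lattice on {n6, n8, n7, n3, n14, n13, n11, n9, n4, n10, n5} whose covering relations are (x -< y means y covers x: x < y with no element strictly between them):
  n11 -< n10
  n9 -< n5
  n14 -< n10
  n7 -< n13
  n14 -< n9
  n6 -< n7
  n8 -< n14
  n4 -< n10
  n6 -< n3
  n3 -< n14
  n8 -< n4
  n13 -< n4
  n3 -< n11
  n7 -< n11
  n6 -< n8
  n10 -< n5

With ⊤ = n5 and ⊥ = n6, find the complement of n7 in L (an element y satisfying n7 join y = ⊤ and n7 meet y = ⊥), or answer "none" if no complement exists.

Need y with n7 ∨ y = n5 and n7 ∧ y = n6.
Checking each element gives: n9.

n9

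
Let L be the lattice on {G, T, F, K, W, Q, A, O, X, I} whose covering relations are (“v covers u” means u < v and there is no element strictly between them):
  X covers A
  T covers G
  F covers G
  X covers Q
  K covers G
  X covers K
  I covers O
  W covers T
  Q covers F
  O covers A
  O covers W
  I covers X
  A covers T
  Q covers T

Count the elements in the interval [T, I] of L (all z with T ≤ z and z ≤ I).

7

The interval [T, I] = {A, I, O, Q, T, W, X}, which has 7 elements.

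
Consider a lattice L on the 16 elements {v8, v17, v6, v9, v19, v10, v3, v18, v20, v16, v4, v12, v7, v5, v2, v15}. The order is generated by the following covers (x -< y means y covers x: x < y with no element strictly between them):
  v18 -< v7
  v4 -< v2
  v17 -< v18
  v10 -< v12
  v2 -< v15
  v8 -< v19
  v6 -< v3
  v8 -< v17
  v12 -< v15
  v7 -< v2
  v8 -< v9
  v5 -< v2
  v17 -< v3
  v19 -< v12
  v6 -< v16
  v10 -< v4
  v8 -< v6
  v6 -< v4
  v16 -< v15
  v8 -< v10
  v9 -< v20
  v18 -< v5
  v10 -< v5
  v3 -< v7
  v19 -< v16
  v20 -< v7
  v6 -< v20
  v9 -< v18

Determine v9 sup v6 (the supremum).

v20

Common upper bounds of {v9, v6}: v15, v2, v20, v7.
The least among these is v20.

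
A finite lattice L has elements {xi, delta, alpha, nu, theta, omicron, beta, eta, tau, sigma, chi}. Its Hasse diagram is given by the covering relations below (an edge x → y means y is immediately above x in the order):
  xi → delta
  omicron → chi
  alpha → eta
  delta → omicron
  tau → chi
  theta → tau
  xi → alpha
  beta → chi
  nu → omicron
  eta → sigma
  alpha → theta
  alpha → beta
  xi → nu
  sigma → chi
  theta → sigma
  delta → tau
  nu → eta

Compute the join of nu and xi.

Common upper bounds of {nu, xi}: chi, eta, nu, omicron, sigma.
The least among these is nu.

nu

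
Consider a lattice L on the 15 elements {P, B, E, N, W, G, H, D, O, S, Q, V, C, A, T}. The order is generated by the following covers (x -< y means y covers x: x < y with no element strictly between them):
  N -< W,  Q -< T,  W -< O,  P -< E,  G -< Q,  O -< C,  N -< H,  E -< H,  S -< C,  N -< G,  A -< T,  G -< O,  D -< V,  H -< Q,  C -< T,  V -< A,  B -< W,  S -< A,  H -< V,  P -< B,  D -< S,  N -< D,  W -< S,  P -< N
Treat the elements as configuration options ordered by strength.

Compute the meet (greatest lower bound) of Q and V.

H

Common lower bounds of {Q, V}: E, H, N, P.
The greatest among these is H.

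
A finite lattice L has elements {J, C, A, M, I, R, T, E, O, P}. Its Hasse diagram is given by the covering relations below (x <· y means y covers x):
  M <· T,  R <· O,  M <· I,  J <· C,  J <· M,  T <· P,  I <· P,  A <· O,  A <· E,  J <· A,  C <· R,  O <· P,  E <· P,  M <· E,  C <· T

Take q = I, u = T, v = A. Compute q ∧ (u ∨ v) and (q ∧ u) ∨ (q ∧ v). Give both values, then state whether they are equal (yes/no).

I; M; no

u ∨ v = P, so q ∧ (u ∨ v) = I ∧ P = I.
q ∧ u = M and q ∧ v = J, so (q ∧ u) ∨ (q ∧ v) = M ∨ J = M.
Equal: no.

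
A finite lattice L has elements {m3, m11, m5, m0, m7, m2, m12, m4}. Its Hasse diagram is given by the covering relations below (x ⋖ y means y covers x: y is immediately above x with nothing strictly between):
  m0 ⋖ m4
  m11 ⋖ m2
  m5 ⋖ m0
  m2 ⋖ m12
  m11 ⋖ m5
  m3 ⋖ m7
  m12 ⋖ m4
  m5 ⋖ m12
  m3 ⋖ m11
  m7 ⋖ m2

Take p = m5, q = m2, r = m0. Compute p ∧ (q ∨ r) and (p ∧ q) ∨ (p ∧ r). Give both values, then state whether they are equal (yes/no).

q ∨ r = m4, so p ∧ (q ∨ r) = m5 ∧ m4 = m5.
p ∧ q = m11 and p ∧ r = m5, so (p ∧ q) ∨ (p ∧ r) = m11 ∨ m5 = m5.
Equal: yes.

m5; m5; yes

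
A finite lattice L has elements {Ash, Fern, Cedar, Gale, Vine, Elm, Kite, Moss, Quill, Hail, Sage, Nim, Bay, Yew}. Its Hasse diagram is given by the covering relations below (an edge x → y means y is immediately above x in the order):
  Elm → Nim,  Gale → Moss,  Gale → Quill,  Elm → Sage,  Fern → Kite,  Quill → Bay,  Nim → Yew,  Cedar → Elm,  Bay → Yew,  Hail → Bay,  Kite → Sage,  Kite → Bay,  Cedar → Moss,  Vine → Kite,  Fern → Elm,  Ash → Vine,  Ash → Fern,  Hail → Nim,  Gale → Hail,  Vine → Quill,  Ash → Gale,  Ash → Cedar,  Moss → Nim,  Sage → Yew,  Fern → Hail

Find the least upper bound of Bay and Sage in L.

Yew

Common upper bounds of {Bay, Sage}: Yew.
The least among these is Yew.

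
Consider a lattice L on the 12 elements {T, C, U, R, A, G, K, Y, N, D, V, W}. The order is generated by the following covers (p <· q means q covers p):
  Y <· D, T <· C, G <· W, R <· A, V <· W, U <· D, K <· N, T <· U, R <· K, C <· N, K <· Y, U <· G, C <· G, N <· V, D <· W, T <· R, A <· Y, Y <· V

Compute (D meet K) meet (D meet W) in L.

K

D ∧ K = K
D ∧ W = D
K ∧ D = K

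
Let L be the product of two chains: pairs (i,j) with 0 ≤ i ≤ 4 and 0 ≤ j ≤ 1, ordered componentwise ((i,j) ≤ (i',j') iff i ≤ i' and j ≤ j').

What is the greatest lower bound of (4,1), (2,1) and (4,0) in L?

(2,0)

In a product of chains, the meet is componentwise min, giving (2,0).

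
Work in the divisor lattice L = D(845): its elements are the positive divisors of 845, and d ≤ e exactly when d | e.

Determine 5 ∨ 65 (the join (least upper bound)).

65

Common upper bounds of {5, 65}: 65, 845.
The least among these is 65.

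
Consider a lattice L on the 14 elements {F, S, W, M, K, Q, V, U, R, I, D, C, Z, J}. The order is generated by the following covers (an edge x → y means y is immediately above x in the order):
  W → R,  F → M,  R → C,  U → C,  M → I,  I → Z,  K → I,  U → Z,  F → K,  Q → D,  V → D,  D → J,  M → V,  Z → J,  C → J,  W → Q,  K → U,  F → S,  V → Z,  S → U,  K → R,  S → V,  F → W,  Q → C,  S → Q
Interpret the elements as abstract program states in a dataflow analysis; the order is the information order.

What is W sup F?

Common upper bounds of {W, F}: C, D, J, Q, R, W.
The least among these is W.

W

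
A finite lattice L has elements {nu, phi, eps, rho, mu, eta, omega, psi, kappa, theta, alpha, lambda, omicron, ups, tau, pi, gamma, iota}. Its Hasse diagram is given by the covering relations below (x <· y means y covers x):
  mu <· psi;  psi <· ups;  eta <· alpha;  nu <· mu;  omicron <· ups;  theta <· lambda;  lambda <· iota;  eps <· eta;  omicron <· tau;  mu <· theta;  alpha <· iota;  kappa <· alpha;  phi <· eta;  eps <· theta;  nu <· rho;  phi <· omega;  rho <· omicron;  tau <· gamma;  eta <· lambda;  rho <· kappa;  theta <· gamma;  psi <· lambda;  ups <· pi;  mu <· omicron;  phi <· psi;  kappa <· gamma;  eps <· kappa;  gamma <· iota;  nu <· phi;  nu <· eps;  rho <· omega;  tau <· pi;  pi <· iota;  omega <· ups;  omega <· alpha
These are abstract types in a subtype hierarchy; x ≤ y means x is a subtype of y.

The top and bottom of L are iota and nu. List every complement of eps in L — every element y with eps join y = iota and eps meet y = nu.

Need y with eps ∨ y = iota and eps ∧ y = nu.
Checking each element gives: pi, ups.

pi, ups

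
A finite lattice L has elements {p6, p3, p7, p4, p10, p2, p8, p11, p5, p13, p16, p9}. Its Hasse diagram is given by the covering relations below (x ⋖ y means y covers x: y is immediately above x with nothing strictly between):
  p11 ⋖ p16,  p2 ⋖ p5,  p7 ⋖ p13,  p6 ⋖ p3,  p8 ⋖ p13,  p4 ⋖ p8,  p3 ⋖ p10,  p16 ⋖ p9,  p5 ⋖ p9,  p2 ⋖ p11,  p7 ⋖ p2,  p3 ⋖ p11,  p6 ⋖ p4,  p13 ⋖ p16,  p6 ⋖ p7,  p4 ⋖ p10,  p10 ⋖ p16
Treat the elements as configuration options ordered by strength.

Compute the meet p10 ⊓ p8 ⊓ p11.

Common lower bounds of {p10, p8, p11}: p6.
The greatest among these is p6.

p6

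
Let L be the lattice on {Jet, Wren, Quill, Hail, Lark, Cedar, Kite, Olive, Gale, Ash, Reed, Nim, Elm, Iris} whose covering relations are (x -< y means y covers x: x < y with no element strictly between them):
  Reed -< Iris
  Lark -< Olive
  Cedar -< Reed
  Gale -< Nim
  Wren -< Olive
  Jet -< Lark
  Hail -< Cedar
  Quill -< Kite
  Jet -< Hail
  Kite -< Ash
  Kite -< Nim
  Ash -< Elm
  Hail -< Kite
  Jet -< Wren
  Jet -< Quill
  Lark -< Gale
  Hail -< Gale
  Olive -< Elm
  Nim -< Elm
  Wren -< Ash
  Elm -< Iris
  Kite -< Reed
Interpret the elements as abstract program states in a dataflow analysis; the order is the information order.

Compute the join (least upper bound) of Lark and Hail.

Common upper bounds of {Lark, Hail}: Elm, Gale, Iris, Nim.
The least among these is Gale.

Gale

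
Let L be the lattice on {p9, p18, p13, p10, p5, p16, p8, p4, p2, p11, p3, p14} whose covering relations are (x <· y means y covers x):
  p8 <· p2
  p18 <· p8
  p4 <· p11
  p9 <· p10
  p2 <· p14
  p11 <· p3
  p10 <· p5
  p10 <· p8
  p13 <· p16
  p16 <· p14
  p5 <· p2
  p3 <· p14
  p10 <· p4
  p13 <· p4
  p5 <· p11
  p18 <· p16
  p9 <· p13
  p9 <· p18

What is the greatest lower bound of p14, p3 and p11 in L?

p11

Common lower bounds of {p14, p3, p11}: p10, p11, p13, p4, p5, p9.
The greatest among these is p11.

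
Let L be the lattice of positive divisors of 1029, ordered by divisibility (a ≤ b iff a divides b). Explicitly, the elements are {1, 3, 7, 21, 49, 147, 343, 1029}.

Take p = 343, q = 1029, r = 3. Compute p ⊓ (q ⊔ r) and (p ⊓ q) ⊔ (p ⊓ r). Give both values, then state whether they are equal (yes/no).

q ⊔ r = 1029, so p ⊓ (q ⊔ r) = 343 ⊓ 1029 = 343.
p ⊓ q = 343 and p ⊓ r = 1, so (p ⊓ q) ⊔ (p ⊓ r) = 343 ⊔ 1 = 343.
Equal: yes.

343; 343; yes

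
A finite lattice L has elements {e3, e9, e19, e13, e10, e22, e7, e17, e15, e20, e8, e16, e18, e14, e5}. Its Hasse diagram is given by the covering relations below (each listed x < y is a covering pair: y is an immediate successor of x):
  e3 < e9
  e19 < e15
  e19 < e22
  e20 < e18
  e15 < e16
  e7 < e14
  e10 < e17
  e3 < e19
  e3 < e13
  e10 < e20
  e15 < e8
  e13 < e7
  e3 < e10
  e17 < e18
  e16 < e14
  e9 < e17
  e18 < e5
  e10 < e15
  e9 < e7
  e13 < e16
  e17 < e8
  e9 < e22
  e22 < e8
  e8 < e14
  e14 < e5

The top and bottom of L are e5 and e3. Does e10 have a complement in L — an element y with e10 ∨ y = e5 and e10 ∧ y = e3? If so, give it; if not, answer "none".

For every candidate y, either e10 ∨ y ≠ e5 or e10 ∧ y ≠ e3; no complement exists.

none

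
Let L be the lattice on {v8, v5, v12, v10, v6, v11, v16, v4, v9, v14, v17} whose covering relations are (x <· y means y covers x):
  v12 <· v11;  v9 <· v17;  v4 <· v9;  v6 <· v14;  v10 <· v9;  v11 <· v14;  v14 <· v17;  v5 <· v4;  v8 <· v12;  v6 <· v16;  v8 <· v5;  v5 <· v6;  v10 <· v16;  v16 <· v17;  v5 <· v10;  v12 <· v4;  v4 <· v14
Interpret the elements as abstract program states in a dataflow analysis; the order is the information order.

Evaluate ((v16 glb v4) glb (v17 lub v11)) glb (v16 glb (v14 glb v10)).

v5

v16 ∧ v4 = v5
v17 ∨ v11 = v17
v5 ∧ v17 = v5
v14 ∧ v10 = v5
v16 ∧ v5 = v5
v5 ∧ v5 = v5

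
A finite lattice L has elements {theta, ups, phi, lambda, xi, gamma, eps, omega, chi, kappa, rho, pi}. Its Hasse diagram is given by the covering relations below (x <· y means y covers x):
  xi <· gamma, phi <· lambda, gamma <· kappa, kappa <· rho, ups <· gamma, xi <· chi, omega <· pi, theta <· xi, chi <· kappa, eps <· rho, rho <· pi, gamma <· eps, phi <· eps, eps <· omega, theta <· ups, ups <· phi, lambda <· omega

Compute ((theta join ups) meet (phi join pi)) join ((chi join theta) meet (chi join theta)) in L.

theta ∨ ups = ups
phi ∨ pi = pi
ups ∧ pi = ups
chi ∨ theta = chi
chi ∨ theta = chi
chi ∧ chi = chi
ups ∨ chi = kappa

kappa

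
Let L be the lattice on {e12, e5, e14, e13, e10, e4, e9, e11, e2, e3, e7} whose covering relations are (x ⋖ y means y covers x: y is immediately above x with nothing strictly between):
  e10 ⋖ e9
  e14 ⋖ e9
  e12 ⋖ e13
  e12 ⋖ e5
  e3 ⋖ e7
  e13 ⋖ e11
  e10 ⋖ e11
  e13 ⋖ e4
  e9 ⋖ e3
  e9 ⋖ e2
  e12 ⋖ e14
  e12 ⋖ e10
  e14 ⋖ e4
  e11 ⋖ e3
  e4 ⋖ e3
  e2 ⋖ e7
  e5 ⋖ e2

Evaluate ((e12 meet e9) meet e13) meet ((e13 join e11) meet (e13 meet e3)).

e12

e12 ∧ e9 = e12
e12 ∧ e13 = e12
e13 ∨ e11 = e11
e13 ∧ e3 = e13
e11 ∧ e13 = e13
e12 ∧ e13 = e12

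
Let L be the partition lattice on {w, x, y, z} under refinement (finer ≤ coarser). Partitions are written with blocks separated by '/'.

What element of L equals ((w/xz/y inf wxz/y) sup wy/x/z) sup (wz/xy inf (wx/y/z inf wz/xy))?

w/xz/y ∧ wxz/y = w/xz/y
w/xz/y ∨ wy/x/z = wy/xz
wx/y/z ∧ wz/xy = w/x/y/z
wz/xy ∧ w/x/y/z = w/x/y/z
wy/xz ∨ w/x/y/z = wy/xz

wy/xz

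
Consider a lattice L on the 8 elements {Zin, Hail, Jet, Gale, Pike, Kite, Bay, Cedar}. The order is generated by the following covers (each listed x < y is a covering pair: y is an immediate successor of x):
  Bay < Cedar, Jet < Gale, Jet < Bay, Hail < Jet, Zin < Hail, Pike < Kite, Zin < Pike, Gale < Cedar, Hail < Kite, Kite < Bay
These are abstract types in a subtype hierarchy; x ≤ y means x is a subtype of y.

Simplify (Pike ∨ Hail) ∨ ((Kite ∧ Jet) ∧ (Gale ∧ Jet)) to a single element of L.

Pike ∨ Hail = Kite
Kite ∧ Jet = Hail
Gale ∧ Jet = Jet
Hail ∧ Jet = Hail
Kite ∨ Hail = Kite

Kite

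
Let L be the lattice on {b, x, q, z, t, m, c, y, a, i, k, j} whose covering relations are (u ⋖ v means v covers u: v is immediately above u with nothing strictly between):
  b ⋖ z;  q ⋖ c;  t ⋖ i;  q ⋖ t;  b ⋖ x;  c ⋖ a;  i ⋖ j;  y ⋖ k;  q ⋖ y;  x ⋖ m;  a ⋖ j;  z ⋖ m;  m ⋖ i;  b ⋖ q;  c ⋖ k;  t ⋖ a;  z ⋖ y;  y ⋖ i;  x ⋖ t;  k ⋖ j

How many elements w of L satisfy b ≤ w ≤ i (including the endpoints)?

The interval [b, i] = {b, i, m, q, t, x, y, z}, which has 8 elements.

8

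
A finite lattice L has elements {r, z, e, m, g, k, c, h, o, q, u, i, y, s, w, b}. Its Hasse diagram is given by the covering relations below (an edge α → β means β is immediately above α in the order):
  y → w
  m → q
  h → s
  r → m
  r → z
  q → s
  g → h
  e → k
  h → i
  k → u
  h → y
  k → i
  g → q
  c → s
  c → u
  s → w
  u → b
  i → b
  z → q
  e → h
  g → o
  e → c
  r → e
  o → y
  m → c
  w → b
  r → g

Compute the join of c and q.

Common upper bounds of {c, q}: b, s, w.
The least among these is s.

s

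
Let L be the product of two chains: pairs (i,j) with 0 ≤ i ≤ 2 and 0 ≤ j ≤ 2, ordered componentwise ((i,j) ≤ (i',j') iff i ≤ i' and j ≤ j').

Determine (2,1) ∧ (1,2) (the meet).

In a product of chains, the meet is componentwise min, giving (1,1).

(1,1)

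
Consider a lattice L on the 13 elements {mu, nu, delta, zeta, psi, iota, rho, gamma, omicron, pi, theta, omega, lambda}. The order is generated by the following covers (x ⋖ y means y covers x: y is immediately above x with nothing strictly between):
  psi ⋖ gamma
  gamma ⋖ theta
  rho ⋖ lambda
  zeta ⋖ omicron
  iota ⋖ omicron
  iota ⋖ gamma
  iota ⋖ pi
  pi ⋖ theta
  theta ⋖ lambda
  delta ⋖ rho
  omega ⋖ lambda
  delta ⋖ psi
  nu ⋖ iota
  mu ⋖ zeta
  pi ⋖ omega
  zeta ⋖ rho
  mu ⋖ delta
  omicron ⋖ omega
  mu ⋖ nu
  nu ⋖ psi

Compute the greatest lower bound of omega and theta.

Common lower bounds of {omega, theta}: iota, mu, nu, pi.
The greatest among these is pi.

pi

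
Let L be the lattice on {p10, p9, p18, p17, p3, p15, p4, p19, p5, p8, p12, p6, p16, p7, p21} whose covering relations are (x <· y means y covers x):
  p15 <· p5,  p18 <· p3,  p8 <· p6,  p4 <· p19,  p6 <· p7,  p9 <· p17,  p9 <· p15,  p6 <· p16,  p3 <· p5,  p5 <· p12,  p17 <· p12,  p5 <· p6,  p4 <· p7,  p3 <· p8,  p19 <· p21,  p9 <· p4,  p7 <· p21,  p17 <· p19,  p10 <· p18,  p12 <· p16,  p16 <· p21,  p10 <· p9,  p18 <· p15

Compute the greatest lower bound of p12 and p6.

p5

Common lower bounds of {p12, p6}: p10, p15, p18, p3, p5, p9.
The greatest among these is p5.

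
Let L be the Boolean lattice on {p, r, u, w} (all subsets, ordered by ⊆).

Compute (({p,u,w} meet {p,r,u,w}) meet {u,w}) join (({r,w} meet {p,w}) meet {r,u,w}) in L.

{u,w}

{p,u,w} ∧ {p,r,u,w} = {p,u,w}
{p,u,w} ∧ {u,w} = {u,w}
{r,w} ∧ {p,w} = {w}
{w} ∧ {r,u,w} = {w}
{u,w} ∨ {w} = {u,w}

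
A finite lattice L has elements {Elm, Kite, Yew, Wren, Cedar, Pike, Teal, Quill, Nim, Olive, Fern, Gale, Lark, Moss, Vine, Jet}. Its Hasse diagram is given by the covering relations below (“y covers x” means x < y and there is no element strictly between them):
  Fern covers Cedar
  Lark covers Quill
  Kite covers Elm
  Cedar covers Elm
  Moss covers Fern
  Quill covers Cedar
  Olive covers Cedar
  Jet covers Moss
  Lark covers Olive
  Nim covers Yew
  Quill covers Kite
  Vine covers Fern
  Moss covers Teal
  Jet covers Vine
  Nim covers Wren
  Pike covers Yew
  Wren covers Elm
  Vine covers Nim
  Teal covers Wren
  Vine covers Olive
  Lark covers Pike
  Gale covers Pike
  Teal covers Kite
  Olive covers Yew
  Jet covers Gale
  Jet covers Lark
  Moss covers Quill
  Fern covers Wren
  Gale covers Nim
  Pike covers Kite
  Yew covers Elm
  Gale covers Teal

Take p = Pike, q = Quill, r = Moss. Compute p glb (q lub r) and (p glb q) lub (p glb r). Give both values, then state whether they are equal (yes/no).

q lub r = Moss, so p glb (q lub r) = Pike glb Moss = Kite.
p glb q = Kite and p glb r = Kite, so (p glb q) lub (p glb r) = Kite lub Kite = Kite.
Equal: yes.

Kite; Kite; yes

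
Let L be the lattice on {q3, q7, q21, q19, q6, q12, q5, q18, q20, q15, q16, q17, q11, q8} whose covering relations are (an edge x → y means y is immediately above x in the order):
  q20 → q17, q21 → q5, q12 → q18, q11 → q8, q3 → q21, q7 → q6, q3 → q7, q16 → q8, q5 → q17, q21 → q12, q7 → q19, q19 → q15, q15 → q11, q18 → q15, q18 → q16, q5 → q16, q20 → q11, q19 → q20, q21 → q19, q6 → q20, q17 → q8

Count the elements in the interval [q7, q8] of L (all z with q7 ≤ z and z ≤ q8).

The interval [q7, q8] = {q11, q15, q17, q19, q20, q6, q7, q8}, which has 8 elements.

8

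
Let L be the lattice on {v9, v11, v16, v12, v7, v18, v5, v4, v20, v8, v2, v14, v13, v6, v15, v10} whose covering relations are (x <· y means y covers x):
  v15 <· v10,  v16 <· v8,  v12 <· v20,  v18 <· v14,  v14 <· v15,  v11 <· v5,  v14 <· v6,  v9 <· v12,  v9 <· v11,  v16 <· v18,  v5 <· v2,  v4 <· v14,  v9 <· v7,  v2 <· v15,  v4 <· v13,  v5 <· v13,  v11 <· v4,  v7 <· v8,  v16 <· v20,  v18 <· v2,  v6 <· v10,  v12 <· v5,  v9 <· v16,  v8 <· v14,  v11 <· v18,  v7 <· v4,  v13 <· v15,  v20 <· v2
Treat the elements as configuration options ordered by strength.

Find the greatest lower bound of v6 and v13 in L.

v4

Common lower bounds of {v6, v13}: v11, v4, v7, v9.
The greatest among these is v4.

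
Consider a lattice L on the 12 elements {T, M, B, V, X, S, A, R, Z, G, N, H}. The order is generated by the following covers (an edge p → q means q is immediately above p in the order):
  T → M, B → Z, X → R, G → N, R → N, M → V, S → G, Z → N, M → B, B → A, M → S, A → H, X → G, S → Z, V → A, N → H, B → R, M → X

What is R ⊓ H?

Common lower bounds of {R, H}: B, M, R, T, X.
The greatest among these is R.

R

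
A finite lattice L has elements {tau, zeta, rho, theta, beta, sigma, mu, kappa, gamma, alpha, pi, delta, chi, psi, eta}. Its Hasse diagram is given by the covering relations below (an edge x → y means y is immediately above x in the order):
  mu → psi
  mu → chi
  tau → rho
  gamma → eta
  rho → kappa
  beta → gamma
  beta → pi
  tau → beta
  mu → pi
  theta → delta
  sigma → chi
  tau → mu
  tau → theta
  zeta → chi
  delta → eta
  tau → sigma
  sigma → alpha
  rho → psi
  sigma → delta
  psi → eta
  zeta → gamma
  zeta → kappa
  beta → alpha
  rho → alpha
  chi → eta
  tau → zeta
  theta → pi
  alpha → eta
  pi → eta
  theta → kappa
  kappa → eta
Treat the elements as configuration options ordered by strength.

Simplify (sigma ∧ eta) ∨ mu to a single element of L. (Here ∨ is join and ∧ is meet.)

chi

sigma ∧ eta = sigma
sigma ∨ mu = chi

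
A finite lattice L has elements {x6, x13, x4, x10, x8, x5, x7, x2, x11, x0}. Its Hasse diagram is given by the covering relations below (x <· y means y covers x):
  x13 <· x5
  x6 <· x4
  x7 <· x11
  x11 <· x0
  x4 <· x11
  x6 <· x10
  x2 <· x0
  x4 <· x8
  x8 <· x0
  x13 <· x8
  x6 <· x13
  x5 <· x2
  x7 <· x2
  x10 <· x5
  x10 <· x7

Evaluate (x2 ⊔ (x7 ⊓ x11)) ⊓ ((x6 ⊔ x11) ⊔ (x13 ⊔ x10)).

x7 ∧ x11 = x7
x2 ∨ x7 = x2
x6 ∨ x11 = x11
x13 ∨ x10 = x5
x11 ∨ x5 = x0
x2 ∧ x0 = x2

x2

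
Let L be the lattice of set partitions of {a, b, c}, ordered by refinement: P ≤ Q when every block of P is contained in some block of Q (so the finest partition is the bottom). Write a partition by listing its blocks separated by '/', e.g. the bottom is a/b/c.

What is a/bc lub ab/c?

The join of a/bc and ab/c merges any blocks that overlap across the partitions, giving abc.

abc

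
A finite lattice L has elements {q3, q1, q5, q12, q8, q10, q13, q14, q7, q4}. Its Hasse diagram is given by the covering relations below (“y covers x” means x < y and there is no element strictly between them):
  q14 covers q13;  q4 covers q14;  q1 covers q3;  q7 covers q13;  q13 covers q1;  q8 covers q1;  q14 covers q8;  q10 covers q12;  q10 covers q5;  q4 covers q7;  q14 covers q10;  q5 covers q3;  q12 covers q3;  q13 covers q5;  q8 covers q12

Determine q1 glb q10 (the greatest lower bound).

q3

Common lower bounds of {q1, q10}: q3.
The greatest among these is q3.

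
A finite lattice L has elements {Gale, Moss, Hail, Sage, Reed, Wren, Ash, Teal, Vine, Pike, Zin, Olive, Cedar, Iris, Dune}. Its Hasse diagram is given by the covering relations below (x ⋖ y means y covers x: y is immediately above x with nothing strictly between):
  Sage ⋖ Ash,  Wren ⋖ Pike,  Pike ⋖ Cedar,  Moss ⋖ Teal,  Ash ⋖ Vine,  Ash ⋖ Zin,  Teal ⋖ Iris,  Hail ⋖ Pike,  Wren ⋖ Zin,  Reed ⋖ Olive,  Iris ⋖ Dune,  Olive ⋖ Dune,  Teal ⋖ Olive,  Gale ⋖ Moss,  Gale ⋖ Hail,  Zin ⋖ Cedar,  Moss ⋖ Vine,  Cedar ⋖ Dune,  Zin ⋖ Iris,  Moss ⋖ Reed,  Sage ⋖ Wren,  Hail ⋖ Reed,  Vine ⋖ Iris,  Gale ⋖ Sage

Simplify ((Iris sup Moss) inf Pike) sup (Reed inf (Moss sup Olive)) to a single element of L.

Iris ∨ Moss = Iris
Iris ∧ Pike = Wren
Moss ∨ Olive = Olive
Reed ∧ Olive = Reed
Wren ∨ Reed = Dune

Dune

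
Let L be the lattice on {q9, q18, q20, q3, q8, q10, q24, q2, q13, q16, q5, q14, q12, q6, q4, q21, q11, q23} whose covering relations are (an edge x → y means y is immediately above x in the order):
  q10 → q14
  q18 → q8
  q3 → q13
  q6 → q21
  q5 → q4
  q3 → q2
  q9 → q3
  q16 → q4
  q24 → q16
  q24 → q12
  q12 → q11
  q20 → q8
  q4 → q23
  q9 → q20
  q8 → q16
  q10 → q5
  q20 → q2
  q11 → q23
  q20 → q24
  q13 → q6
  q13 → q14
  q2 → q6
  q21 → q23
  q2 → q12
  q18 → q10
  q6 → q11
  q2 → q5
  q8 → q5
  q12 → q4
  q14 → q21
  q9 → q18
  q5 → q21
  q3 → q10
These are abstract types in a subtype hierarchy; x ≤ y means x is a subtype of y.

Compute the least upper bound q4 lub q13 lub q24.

Common upper bounds of {q4, q13, q24}: q23.
The least among these is q23.

q23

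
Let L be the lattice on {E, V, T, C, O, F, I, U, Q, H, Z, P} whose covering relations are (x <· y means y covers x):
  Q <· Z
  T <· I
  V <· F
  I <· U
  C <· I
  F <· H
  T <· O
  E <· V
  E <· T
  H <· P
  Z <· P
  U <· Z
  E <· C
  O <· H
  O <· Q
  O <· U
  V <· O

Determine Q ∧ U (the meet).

Common lower bounds of {Q, U}: E, O, T, V.
The greatest among these is O.

O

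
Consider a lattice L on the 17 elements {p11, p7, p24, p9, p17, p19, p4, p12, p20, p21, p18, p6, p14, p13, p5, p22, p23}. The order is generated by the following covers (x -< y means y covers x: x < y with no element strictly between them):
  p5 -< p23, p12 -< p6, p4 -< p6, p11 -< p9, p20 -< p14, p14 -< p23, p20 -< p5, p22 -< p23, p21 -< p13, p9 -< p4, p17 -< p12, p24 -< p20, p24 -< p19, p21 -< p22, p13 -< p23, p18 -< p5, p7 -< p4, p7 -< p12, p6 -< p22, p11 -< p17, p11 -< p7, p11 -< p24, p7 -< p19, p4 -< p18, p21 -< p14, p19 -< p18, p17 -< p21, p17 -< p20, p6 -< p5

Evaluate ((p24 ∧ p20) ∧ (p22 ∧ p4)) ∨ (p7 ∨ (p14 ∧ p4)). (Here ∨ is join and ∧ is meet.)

p7

p24 ∧ p20 = p24
p22 ∧ p4 = p4
p24 ∧ p4 = p11
p14 ∧ p4 = p11
p7 ∨ p11 = p7
p11 ∨ p7 = p7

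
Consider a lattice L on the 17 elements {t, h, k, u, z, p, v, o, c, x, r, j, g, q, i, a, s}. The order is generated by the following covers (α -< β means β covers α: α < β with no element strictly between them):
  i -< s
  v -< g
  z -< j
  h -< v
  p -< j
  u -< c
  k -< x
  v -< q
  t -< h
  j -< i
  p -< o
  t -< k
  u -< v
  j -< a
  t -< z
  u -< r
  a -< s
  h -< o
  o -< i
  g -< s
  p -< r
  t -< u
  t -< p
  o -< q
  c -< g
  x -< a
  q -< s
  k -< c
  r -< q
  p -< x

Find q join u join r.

q

Common upper bounds of {q, u, r}: q, s.
The least among these is q.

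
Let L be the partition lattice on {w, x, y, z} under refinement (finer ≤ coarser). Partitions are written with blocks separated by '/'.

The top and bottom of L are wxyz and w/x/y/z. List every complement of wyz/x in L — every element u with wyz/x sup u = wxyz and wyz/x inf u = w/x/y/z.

w/xy/z, w/xz/y, wx/y/z

Need u with wyz/x ∨ u = wxyz and wyz/x ∧ u = w/x/y/z.
Checking each element gives: w/xy/z, w/xz/y, wx/y/z.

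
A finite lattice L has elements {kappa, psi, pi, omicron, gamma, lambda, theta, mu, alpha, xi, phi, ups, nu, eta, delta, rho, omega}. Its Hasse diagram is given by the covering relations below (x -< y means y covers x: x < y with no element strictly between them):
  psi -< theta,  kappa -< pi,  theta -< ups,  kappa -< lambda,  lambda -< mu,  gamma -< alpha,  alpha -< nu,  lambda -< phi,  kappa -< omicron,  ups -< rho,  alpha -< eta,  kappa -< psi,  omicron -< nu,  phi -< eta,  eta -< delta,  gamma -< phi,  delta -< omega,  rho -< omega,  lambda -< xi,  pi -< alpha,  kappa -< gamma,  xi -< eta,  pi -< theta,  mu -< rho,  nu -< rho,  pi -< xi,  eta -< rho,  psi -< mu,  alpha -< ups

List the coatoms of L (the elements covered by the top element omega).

The coatoms are exactly the elements covered by omega: delta, rho.

delta, rho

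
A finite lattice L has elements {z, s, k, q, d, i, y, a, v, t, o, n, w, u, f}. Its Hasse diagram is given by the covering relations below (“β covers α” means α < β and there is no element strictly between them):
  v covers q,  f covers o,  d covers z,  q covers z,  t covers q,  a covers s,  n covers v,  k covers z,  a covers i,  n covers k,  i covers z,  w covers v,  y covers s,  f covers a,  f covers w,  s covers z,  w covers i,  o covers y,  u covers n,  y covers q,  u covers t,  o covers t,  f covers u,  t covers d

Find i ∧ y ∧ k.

Common lower bounds of {i, y, k}: z.
The greatest among these is z.

z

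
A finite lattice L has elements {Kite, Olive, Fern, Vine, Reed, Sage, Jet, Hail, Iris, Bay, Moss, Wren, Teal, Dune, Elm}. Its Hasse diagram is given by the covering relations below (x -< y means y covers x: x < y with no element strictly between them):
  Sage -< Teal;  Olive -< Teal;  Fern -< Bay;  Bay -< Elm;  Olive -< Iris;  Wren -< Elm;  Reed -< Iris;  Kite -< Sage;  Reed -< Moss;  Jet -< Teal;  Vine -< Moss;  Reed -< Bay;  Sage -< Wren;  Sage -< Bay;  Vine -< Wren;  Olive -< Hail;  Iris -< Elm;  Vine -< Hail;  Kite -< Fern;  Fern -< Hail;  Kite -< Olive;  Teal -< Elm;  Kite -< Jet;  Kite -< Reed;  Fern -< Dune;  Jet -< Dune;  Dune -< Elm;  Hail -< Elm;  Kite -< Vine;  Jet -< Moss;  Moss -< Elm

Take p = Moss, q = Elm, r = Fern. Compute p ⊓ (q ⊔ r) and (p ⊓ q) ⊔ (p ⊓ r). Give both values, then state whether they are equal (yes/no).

Moss; Moss; yes

q ⊔ r = Elm, so p ⊓ (q ⊔ r) = Moss ⊓ Elm = Moss.
p ⊓ q = Moss and p ⊓ r = Kite, so (p ⊓ q) ⊔ (p ⊓ r) = Moss ⊔ Kite = Moss.
Equal: yes.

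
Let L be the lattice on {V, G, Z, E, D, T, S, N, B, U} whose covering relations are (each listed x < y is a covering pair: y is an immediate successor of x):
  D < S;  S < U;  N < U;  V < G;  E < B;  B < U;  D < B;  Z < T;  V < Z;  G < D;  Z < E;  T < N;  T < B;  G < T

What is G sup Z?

T

Common upper bounds of {G, Z}: B, N, T, U.
The least among these is T.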